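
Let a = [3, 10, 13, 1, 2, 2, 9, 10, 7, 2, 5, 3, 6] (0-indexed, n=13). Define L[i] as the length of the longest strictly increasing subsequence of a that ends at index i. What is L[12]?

4

   i    0    1    2    3    4    5    6    7    8    9   10   11   12
a[i]    3   10   13    1    2    2    9   10    7    2    5    3    6
L[i]    1    2    3    1    2    2    3    4    3    2    3    3    4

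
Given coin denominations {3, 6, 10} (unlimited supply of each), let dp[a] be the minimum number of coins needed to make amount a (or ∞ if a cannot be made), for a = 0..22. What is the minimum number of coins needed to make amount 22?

 a  0  1  2  3  4  5  6  7  8  9 10 11 12 13 14 15 16 17 18 19 20 21 22
dp  0  -  -  1  -  -  1  -  -  2  1  -  2  2  -  3  2  -  3  3  2  4  3
(- denotes ∞ / unreachable)

3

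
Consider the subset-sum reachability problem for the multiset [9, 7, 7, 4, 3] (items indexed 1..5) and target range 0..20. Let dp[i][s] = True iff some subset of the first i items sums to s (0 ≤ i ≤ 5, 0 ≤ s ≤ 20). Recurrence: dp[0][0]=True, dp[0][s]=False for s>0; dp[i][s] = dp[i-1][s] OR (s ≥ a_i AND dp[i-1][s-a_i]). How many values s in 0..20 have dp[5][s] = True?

15

i\s   0   1   2   3   4   5   6   7   8   9  10  11  12  13  14  15  16  17  18  19  20
  0   T   F   F   F   F   F   F   F   F   F   F   F   F   F   F   F   F   F   F   F   F
  1   T   F   F   F   F   F   F   F   F   T   F   F   F   F   F   F   F   F   F   F   F
  2   T   F   F   F   F   F   F   T   F   T   F   F   F   F   F   F   T   F   F   F   F
  3   T   F   F   F   F   F   F   T   F   T   F   F   F   F   T   F   T   F   F   F   F
  4   T   F   F   F   T   F   F   T   F   T   F   T   F   T   T   F   T   F   T   F   T
  5   T   F   F   T   T   F   F   T   F   T   T   T   T   T   T   F   T   T   T   T   T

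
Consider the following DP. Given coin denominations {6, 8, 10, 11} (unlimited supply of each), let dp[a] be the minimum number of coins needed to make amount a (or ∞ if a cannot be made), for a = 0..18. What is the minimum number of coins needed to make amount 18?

2

 a  0  1  2  3  4  5  6  7  8  9 10 11 12 13 14 15 16 17 18
dp  0  -  -  -  -  -  1  -  1  -  1  1  2  -  2  -  2  2  2
(- denotes ∞ / unreachable)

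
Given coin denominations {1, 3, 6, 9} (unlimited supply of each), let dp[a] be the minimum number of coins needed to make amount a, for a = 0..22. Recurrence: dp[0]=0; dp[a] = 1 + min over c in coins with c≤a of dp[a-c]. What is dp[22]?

4

 a  0  1  2  3  4  5  6  7  8  9 10 11 12 13 14 15 16 17 18 19 20 21 22
dp  0  1  2  1  2  3  1  2  3  1  2  3  2  3  4  2  3  4  2  3  4  3  4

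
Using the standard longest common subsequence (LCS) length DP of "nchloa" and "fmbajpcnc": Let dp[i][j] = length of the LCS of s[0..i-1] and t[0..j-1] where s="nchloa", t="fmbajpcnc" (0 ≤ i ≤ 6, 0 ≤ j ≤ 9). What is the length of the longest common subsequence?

2

   ''  f  m  b  a  j  p  c  n  c
''  0  0  0  0  0  0  0  0  0  0
 n  0  0  0  0  0  0  0  0  1  1
 c  0  0  0  0  0  0  0  1  1  2
 h  0  0  0  0  0  0  0  1  1  2
 l  0  0  0  0  0  0  0  1  1  2
 o  0  0  0  0  0  0  0  1  1  2
 a  0  0  0  0  1  1  1  1  1  2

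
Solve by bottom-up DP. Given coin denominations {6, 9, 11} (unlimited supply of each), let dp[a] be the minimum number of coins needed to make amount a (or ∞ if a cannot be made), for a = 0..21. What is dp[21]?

 a  0  1  2  3  4  5  6  7  8  9 10 11 12 13 14 15 16 17 18 19 20 21
dp  0  -  -  -  -  -  1  -  -  1  -  1  2  -  -  2  -  2  2  -  2  3
(- denotes ∞ / unreachable)

3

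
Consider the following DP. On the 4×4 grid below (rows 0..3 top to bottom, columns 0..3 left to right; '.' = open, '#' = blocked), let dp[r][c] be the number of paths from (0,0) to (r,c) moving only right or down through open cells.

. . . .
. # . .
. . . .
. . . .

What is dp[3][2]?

r\c   0   1   2   3
  0   1   1   1   1
  1   1   0   1   2
  2   1   1   2   4
  3   1   2   4   8

4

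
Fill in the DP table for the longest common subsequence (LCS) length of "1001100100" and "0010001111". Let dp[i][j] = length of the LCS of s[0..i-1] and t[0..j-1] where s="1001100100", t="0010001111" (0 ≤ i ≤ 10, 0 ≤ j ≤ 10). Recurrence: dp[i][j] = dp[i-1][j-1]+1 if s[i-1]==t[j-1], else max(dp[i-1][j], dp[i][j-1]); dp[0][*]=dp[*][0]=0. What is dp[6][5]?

   ''  0  0  1  0  0  0  1  1  1  1
''  0  0  0  0  0  0  0  0  0  0  0
 1  0  0  0  1  1  1  1  1  1  1  1
 0  0  1  1  1  2  2  2  2  2  2  2
 0  0  1  2  2  2  3  3  3  3  3  3
 1  0  1  2  3  3  3  3  4  4  4  4
 1  0  1  2  3  3  3  3  4  5  5  5
 0  0  1  2  3  4  4  4  4  5  5  5
 0  0  1  2  3  4  5  5  5  5  5  5
 1  0  1  2  3  4  5  5  6  6  6  6
 0  0  1  2  3  4  5  6  6  6  6  6
 0  0  1  2  3  4  5  6  6  6  6  6

4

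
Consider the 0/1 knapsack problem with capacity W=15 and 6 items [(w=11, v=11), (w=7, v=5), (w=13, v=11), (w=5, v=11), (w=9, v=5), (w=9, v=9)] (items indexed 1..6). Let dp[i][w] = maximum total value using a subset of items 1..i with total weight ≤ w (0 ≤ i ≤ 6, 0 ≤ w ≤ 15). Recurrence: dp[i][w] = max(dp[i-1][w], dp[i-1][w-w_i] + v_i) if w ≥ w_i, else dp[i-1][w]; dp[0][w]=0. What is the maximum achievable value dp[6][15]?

i\w   0   1   2   3   4   5   6   7   8   9  10  11  12  13  14  15
  0   0   0   0   0   0   0   0   0   0   0   0   0   0   0   0   0
  1   0   0   0   0   0   0   0   0   0   0   0  11  11  11  11  11
  2   0   0   0   0   0   0   0   5   5   5   5  11  11  11  11  11
  3   0   0   0   0   0   0   0   5   5   5   5  11  11  11  11  11
  4   0   0   0   0   0  11  11  11  11  11  11  11  16  16  16  16
  5   0   0   0   0   0  11  11  11  11  11  11  11  16  16  16  16
  6   0   0   0   0   0  11  11  11  11  11  11  11  16  16  20  20

20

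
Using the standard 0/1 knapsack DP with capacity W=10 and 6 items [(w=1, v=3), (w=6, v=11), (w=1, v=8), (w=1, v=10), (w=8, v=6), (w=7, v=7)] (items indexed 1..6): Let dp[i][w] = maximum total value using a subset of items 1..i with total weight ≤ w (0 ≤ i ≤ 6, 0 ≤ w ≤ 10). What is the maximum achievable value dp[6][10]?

32

i\w   0   1   2   3   4   5   6   7   8   9  10
  0   0   0   0   0   0   0   0   0   0   0   0
  1   0   3   3   3   3   3   3   3   3   3   3
  2   0   3   3   3   3   3  11  14  14  14  14
  3   0   8  11  11  11  11  11  19  22  22  22
  4   0  10  18  21  21  21  21  21  29  32  32
  5   0  10  18  21  21  21  21  21  29  32  32
  6   0  10  18  21  21  21  21  21  29  32  32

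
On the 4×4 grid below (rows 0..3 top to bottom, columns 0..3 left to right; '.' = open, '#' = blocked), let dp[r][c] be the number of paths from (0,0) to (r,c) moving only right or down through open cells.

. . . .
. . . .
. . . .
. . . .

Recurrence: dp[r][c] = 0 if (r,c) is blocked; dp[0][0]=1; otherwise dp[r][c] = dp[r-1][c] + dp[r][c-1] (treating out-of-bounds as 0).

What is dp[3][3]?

r\c   0   1   2   3
  0   1   1   1   1
  1   1   2   3   4
  2   1   3   6  10
  3   1   4  10  20

20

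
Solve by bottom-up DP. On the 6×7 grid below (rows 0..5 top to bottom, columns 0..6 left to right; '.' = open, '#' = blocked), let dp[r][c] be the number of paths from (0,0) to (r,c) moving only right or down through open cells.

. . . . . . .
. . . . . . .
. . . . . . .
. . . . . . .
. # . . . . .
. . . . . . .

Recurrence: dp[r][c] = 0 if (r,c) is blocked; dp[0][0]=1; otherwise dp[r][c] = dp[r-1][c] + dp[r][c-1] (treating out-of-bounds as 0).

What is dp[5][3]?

41

r\c   0   1   2   3   4   5   6
  0   1   1   1   1   1   1   1
  1   1   2   3   4   5   6   7
  2   1   3   6  10  15  21  28
  3   1   4  10  20  35  56  84
  4   1   0  10  30  65 121 205
  5   1   1  11  41 106 227 432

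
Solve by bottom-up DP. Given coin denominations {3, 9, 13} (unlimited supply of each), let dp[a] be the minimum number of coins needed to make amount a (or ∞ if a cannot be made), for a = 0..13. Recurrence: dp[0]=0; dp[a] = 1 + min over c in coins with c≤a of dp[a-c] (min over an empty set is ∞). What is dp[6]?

 a  0  1  2  3  4  5  6  7  8  9 10 11 12 13
dp  0  -  -  1  -  -  2  -  -  1  -  -  2  1
(- denotes ∞ / unreachable)

2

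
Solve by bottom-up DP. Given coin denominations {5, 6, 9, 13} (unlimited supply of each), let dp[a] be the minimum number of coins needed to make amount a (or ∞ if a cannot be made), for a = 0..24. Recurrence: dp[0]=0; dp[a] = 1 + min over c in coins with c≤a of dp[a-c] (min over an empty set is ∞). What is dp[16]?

 a  0  1  2  3  4  5  6  7  8  9 10 11 12 13 14 15 16 17 18 19 20 21 22 23 24
dp  0  -  -  -  -  1  1  -  -  1  2  2  2  1  2  2  3  3  2  2  3  3  2  3  3
(- denotes ∞ / unreachable)

3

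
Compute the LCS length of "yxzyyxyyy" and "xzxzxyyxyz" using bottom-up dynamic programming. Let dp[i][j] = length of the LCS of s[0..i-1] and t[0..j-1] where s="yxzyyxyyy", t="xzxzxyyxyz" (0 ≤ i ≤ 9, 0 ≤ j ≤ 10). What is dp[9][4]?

3

   ''  x  z  x  z  x  y  y  x  y  z
''  0  0  0  0  0  0  0  0  0  0  0
 y  0  0  0  0  0  0  1  1  1  1  1
 x  0  1  1  1  1  1  1  1  2  2  2
 z  0  1  2  2  2  2  2  2  2  2  3
 y  0  1  2  2  2  2  3  3  3  3  3
 y  0  1  2  2  2  2  3  4  4  4  4
 x  0  1  2  3  3  3  3  4  5  5  5
 y  0  1  2  3  3  3  4  4  5  6  6
 y  0  1  2  3  3  3  4  5  5  6  6
 y  0  1  2  3  3  3  4  5  5  6  6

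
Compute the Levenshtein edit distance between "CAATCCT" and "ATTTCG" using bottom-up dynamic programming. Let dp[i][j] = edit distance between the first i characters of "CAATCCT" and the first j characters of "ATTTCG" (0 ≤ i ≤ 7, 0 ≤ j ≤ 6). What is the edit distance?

4

   ''  A  T  T  T  C  G
''  0  1  2  3  4  5  6
 C  1  1  2  3  4  4  5
 A  2  1  2  3  4  5  5
 A  3  2  2  3  4  5  6
 T  4  3  2  2  3  4  5
 C  5  4  3  3  3  3  4
 C  6  5  4  4  4  3  4
 T  7  6  5  4  4  4  4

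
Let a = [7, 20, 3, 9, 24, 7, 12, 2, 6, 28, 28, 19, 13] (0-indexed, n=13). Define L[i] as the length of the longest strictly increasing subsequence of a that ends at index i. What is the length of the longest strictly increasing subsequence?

   i    0    1    2    3    4    5    6    7    8    9   10   11   12
a[i]    7   20    3    9   24    7   12    2    6   28   28   19   13
L[i]    1    2    1    2    3    2    3    1    2    4    4    4    4

4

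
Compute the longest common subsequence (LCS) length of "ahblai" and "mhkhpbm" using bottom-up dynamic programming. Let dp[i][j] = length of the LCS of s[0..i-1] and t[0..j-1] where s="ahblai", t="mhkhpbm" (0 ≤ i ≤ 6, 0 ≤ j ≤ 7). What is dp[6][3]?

1

   ''  m  h  k  h  p  b  m
''  0  0  0  0  0  0  0  0
 a  0  0  0  0  0  0  0  0
 h  0  0  1  1  1  1  1  1
 b  0  0  1  1  1  1  2  2
 l  0  0  1  1  1  1  2  2
 a  0  0  1  1  1  1  2  2
 i  0  0  1  1  1  1  2  2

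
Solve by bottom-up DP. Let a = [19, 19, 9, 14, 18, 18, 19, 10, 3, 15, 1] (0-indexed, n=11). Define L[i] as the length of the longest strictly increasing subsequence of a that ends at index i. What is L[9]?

3

   i    0    1    2    3    4    5    6    7    8    9   10
a[i]   19   19    9   14   18   18   19   10    3   15    1
L[i]    1    1    1    2    3    3    4    2    1    3    1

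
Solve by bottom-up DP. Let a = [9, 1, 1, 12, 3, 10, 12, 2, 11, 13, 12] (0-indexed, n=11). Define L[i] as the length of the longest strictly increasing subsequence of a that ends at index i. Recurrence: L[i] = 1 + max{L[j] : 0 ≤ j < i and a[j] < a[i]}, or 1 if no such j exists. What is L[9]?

   i    0    1    2    3    4    5    6    7    8    9   10
a[i]    9    1    1   12    3   10   12    2   11   13   12
L[i]    1    1    1    2    2    3    4    2    4    5    5

5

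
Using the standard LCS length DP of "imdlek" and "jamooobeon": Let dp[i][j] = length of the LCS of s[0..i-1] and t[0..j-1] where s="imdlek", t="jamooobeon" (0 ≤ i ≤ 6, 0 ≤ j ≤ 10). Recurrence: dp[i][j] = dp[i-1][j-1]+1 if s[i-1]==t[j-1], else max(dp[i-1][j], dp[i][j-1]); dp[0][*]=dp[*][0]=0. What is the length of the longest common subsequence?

2

   ''  j  a  m  o  o  o  b  e  o  n
''  0  0  0  0  0  0  0  0  0  0  0
 i  0  0  0  0  0  0  0  0  0  0  0
 m  0  0  0  1  1  1  1  1  1  1  1
 d  0  0  0  1  1  1  1  1  1  1  1
 l  0  0  0  1  1  1  1  1  1  1  1
 e  0  0  0  1  1  1  1  1  2  2  2
 k  0  0  0  1  1  1  1  1  2  2  2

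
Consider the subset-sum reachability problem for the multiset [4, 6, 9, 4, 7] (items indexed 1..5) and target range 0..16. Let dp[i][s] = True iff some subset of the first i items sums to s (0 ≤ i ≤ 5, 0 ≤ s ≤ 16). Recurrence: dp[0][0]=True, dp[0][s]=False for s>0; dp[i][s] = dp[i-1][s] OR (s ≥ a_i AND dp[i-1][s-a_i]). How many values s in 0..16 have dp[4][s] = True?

i\s   0   1   2   3   4   5   6   7   8   9  10  11  12  13  14  15  16
  0   T   F   F   F   F   F   F   F   F   F   F   F   F   F   F   F   F
  1   T   F   F   F   T   F   F   F   F   F   F   F   F   F   F   F   F
  2   T   F   F   F   T   F   T   F   F   F   T   F   F   F   F   F   F
  3   T   F   F   F   T   F   T   F   F   T   T   F   F   T   F   T   F
  4   T   F   F   F   T   F   T   F   T   T   T   F   F   T   T   T   F
  5   T   F   F   F   T   F   T   T   T   T   T   T   F   T   T   T   T

9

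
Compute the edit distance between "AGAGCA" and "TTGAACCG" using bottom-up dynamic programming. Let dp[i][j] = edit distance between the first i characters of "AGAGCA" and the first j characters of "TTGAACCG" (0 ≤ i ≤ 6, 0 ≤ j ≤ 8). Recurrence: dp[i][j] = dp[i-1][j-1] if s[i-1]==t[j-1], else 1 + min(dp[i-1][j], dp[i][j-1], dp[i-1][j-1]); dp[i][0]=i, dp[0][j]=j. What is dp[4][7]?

   ''  T  T  G  A  A  C  C  G
''  0  1  2  3  4  5  6  7  8
 A  1  1  2  3  3  4  5  6  7
 G  2  2  2  2  3  4  5  6  6
 A  3  3  3  3  2  3  4  5  6
 G  4  4  4  3  3  3  4  5  5
 C  5  5  5  4  4  4  3  4  5
 A  6  6  6  5  4  4  4  4  5

5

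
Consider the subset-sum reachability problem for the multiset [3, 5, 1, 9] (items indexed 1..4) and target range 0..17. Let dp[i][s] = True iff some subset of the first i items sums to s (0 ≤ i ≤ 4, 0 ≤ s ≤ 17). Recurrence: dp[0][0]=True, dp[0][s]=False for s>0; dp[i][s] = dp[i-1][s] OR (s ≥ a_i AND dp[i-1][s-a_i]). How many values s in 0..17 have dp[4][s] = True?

14

i\s   0   1   2   3   4   5   6   7   8   9  10  11  12  13  14  15  16  17
  0   T   F   F   F   F   F   F   F   F   F   F   F   F   F   F   F   F   F
  1   T   F   F   T   F   F   F   F   F   F   F   F   F   F   F   F   F   F
  2   T   F   F   T   F   T   F   F   T   F   F   F   F   F   F   F   F   F
  3   T   T   F   T   T   T   T   F   T   T   F   F   F   F   F   F   F   F
  4   T   T   F   T   T   T   T   F   T   T   T   F   T   T   T   T   F   T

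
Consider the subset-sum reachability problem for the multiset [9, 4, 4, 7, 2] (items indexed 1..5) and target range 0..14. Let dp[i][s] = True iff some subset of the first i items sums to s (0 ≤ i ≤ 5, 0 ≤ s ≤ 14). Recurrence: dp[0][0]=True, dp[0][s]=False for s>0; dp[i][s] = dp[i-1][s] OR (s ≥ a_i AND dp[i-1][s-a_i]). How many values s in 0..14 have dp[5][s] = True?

10

i\s   0   1   2   3   4   5   6   7   8   9  10  11  12  13  14
  0   T   F   F   F   F   F   F   F   F   F   F   F   F   F   F
  1   T   F   F   F   F   F   F   F   F   T   F   F   F   F   F
  2   T   F   F   F   T   F   F   F   F   T   F   F   F   T   F
  3   T   F   F   F   T   F   F   F   T   T   F   F   F   T   F
  4   T   F   F   F   T   F   F   T   T   T   F   T   F   T   F
  5   T   F   T   F   T   F   T   T   T   T   T   T   F   T   F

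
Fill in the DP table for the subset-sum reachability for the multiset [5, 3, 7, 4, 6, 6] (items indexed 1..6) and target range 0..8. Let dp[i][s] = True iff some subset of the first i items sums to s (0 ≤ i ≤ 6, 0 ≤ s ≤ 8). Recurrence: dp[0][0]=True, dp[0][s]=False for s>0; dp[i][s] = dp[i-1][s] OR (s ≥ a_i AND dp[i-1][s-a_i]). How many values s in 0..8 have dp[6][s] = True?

i\s   0   1   2   3   4   5   6   7   8
  0   T   F   F   F   F   F   F   F   F
  1   T   F   F   F   F   T   F   F   F
  2   T   F   F   T   F   T   F   F   T
  3   T   F   F   T   F   T   F   T   T
  4   T   F   F   T   T   T   F   T   T
  5   T   F   F   T   T   T   T   T   T
  6   T   F   F   T   T   T   T   T   T

7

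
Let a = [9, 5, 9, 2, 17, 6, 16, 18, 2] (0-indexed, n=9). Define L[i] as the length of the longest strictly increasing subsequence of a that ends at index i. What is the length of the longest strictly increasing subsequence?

4

   i    0    1    2    3    4    5    6    7    8
a[i]    9    5    9    2   17    6   16   18    2
L[i]    1    1    2    1    3    2    3    4    1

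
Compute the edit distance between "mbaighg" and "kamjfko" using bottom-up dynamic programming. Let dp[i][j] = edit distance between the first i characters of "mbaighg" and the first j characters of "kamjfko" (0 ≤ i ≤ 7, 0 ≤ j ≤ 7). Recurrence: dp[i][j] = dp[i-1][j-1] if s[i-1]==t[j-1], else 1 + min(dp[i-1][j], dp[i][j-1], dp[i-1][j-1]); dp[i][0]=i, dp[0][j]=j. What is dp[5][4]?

4

   ''  k  a  m  j  f  k  o
''  0  1  2  3  4  5  6  7
 m  1  1  2  2  3  4  5  6
 b  2  2  2  3  3  4  5  6
 a  3  3  2  3  4  4  5  6
 i  4  4  3  3  4  5  5  6
 g  5  5  4  4  4  5  6  6
 h  6  6  5  5  5  5  6  7
 g  7  7  6  6  6  6  6  7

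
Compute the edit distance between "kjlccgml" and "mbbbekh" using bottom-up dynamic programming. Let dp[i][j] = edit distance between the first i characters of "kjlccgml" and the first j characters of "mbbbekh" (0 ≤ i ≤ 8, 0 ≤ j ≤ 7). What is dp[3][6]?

   ''  m  b  b  b  e  k  h
''  0  1  2  3  4  5  6  7
 k  1  1  2  3  4  5  5  6
 j  2  2  2  3  4  5  6  6
 l  3  3  3  3  4  5  6  7
 c  4  4  4  4  4  5  6  7
 c  5  5  5  5  5  5  6  7
 g  6  6  6  6  6  6  6  7
 m  7  6  7  7  7  7  7  7
 l  8  7  7  8  8  8  8  8

6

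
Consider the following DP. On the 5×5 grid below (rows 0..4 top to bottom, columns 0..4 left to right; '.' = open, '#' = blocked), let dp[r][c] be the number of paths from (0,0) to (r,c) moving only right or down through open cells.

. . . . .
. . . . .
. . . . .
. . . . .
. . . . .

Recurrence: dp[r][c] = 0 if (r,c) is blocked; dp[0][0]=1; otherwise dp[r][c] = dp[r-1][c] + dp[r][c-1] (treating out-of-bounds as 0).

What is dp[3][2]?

r\c   0   1   2   3   4
  0   1   1   1   1   1
  1   1   2   3   4   5
  2   1   3   6  10  15
  3   1   4  10  20  35
  4   1   5  15  35  70

10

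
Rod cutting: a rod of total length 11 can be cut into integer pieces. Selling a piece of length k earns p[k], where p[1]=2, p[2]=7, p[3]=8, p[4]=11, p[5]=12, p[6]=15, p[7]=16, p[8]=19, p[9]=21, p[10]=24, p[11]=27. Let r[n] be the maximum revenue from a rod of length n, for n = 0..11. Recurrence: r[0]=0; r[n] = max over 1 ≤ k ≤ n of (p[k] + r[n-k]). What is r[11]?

37

   n    0    1    2    3    4    5    6    7    8    9   10   11
r[n]    0    2    7    9   14   16   21   23   28   30   35   37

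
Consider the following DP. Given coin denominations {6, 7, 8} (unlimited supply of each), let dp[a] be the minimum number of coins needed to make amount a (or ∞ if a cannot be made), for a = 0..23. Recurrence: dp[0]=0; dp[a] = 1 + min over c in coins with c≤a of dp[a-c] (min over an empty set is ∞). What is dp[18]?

 a  0  1  2  3  4  5  6  7  8  9 10 11 12 13 14 15 16 17 18 19 20 21 22 23
dp  0  -  -  -  -  -  1  1  1  -  -  -  2  2  2  2  2  -  3  3  3  3  3  3
(- denotes ∞ / unreachable)

3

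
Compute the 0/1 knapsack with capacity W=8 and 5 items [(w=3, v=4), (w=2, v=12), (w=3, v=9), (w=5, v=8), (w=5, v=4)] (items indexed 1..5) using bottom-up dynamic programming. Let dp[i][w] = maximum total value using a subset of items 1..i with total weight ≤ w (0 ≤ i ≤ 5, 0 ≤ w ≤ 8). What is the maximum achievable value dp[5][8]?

i\w   0   1   2   3   4   5   6   7   8
  0   0   0   0   0   0   0   0   0   0
  1   0   0   0   4   4   4   4   4   4
  2   0   0  12  12  12  16  16  16  16
  3   0   0  12  12  12  21  21  21  25
  4   0   0  12  12  12  21  21  21  25
  5   0   0  12  12  12  21  21  21  25

25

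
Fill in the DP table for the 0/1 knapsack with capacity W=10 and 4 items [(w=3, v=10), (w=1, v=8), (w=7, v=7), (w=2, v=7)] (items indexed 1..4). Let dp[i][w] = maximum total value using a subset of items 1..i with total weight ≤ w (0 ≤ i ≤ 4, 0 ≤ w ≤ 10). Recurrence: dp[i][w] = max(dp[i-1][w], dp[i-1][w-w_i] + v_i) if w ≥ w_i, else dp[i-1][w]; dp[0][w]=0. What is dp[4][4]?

18

i\w   0   1   2   3   4   5   6   7   8   9  10
  0   0   0   0   0   0   0   0   0   0   0   0
  1   0   0   0  10  10  10  10  10  10  10  10
  2   0   8   8  10  18  18  18  18  18  18  18
  3   0   8   8  10  18  18  18  18  18  18  18
  4   0   8   8  15  18  18  25  25  25  25  25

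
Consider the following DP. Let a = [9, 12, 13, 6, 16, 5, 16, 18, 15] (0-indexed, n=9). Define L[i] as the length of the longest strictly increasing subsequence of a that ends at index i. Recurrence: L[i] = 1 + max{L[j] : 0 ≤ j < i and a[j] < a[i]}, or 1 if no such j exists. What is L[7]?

   i    0    1    2    3    4    5    6    7    8
a[i]    9   12   13    6   16    5   16   18   15
L[i]    1    2    3    1    4    1    4    5    4

5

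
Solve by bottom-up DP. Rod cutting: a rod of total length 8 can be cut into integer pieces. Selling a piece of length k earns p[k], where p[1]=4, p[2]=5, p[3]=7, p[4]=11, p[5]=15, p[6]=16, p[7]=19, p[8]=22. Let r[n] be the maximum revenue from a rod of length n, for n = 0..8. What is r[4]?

   n    0    1    2    3    4    5    6    7    8
r[n]    0    4    8   12   16   20   24   28   32

16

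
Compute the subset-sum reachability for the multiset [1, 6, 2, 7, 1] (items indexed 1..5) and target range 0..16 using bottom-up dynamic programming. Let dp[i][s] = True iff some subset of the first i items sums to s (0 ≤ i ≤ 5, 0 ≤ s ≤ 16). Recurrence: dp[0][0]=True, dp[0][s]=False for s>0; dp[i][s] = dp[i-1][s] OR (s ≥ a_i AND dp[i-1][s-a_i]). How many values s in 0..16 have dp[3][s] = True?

i\s   0   1   2   3   4   5   6   7   8   9  10  11  12  13  14  15  16
  0   T   F   F   F   F   F   F   F   F   F   F   F   F   F   F   F   F
  1   T   T   F   F   F   F   F   F   F   F   F   F   F   F   F   F   F
  2   T   T   F   F   F   F   T   T   F   F   F   F   F   F   F   F   F
  3   T   T   T   T   F   F   T   T   T   T   F   F   F   F   F   F   F
  4   T   T   T   T   F   F   T   T   T   T   T   F   F   T   T   T   T
  5   T   T   T   T   T   F   T   T   T   T   T   T   F   T   T   T   T

8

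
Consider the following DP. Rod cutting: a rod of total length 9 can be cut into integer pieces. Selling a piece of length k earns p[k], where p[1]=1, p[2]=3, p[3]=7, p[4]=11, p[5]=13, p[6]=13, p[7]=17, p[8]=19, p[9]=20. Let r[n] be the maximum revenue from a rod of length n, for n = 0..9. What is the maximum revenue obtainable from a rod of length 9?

   n    0    1    2    3    4    5    6    7    8    9
r[n]    0    1    3    7   11   13   14   18   22   24

24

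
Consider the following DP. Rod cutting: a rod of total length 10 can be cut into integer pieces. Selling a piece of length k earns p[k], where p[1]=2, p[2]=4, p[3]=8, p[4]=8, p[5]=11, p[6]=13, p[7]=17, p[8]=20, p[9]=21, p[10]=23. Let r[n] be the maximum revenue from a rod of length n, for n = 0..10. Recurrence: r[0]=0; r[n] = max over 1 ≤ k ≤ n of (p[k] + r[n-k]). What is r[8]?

   n    0    1    2    3    4    5    6    7    8    9   10
r[n]    0    2    4    8   10   12   16   18   20   24   26

20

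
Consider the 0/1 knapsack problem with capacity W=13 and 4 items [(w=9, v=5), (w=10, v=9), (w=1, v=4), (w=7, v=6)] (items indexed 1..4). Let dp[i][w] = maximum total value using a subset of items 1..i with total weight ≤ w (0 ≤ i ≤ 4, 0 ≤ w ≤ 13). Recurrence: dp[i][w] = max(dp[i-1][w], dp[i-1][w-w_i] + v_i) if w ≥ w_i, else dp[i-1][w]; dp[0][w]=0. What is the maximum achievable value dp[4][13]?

13

i\w   0   1   2   3   4   5   6   7   8   9  10  11  12  13
  0   0   0   0   0   0   0   0   0   0   0   0   0   0   0
  1   0   0   0   0   0   0   0   0   0   5   5   5   5   5
  2   0   0   0   0   0   0   0   0   0   5   9   9   9   9
  3   0   4   4   4   4   4   4   4   4   5   9  13  13  13
  4   0   4   4   4   4   4   4   6  10  10  10  13  13  13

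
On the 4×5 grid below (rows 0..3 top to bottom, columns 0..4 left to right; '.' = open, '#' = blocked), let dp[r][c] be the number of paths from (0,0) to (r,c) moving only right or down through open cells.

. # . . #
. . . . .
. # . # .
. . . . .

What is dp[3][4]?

r\c   0   1   2   3   4
  0   1   0   0   0   0
  1   1   1   1   1   1
  2   1   0   1   0   1
  3   1   1   2   2   3

3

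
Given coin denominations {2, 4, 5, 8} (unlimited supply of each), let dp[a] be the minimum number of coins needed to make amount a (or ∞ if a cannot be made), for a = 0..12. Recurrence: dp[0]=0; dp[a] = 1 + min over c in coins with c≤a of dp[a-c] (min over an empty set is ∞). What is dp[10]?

2

 a  0  1  2  3  4  5  6  7  8  9 10 11 12
dp  0  -  1  -  1  1  2  2  1  2  2  3  2
(- denotes ∞ / unreachable)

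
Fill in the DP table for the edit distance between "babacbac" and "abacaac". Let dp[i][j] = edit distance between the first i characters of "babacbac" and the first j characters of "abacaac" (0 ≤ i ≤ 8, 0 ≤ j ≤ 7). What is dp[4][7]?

   ''  a  b  a  c  a  a  c
''  0  1  2  3  4  5  6  7
 b  1  1  1  2  3  4  5  6
 a  2  1  2  1  2  3  4  5
 b  3  2  1  2  2  3  4  5
 a  4  3  2  1  2  2  3  4
 c  5  4  3  2  1  2  3  3
 b  6  5  4  3  2  2  3  4
 a  7  6  5  4  3  2  2  3
 c  8  7  6  5  4  3  3  2

4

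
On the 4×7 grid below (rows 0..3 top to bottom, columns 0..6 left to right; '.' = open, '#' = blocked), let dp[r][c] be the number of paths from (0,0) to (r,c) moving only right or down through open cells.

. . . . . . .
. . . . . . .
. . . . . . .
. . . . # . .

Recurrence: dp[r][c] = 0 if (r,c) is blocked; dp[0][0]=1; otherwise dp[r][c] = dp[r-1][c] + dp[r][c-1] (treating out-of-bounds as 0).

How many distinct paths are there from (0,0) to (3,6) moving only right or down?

49

r\c   0   1   2   3   4   5   6
  0   1   1   1   1   1   1   1
  1   1   2   3   4   5   6   7
  2   1   3   6  10  15  21  28
  3   1   4  10  20   0  21  49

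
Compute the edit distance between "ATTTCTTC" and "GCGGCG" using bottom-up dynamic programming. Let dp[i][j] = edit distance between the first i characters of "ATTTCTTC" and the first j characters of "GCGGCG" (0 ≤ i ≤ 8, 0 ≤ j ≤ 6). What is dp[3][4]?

4

   ''  G  C  G  G  C  G
''  0  1  2  3  4  5  6
 A  1  1  2  3  4  5  6
 T  2  2  2  3  4  5  6
 T  3  3  3  3  4  5  6
 T  4  4  4  4  4  5  6
 C  5  5  4  5  5  4  5
 T  6  6  5  5  6  5  5
 T  7  7  6  6  6  6  6
 C  8  8  7  7  7  6  7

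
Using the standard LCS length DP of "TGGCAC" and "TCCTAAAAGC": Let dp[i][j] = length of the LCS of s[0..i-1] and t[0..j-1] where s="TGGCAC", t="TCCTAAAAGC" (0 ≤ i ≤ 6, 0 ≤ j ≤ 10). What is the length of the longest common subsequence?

   ''  T  C  C  T  A  A  A  A  G  C
''  0  0  0  0  0  0  0  0  0  0  0
 T  0  1  1  1  1  1  1  1  1  1  1
 G  0  1  1  1  1  1  1  1  1  2  2
 G  0  1  1  1  1  1  1  1  1  2  2
 C  0  1  2  2  2  2  2  2  2  2  3
 A  0  1  2  2  2  3  3  3  3  3  3
 C  0  1  2  3  3  3  3  3  3  3  4

4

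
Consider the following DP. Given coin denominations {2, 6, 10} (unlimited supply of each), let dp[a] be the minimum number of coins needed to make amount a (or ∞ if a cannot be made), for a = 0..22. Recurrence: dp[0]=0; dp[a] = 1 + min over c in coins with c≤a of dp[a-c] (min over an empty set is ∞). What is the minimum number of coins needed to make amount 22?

3

 a  0  1  2  3  4  5  6  7  8  9 10 11 12 13 14 15 16 17 18 19 20 21 22
dp  0  -  1  -  2  -  1  -  2  -  1  -  2  -  3  -  2  -  3  -  2  -  3
(- denotes ∞ / unreachable)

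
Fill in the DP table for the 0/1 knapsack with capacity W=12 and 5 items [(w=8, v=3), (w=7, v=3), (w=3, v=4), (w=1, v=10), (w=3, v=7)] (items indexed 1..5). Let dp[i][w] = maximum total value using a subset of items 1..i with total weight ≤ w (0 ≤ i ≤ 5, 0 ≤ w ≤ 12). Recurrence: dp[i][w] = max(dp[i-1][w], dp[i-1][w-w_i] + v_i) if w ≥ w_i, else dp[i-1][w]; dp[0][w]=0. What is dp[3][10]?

7

i\w   0   1   2   3   4   5   6   7   8   9  10  11  12
  0   0   0   0   0   0   0   0   0   0   0   0   0   0
  1   0   0   0   0   0   0   0   0   3   3   3   3   3
  2   0   0   0   0   0   0   0   3   3   3   3   3   3
  3   0   0   0   4   4   4   4   4   4   4   7   7   7
  4   0  10  10  10  14  14  14  14  14  14  14  17  17
  5   0  10  10  10  17  17  17  21  21  21  21  21  21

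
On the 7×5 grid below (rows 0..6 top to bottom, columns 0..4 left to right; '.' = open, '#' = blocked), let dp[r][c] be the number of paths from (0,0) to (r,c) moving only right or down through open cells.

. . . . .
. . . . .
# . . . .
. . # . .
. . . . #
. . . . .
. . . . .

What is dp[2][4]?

14

r\c   0   1   2   3   4
  0   1   1   1   1   1
  1   1   2   3   4   5
  2   0   2   5   9  14
  3   0   2   0   9  23
  4   0   2   2  11   0
  5   0   2   4  15  15
  6   0   2   6  21  36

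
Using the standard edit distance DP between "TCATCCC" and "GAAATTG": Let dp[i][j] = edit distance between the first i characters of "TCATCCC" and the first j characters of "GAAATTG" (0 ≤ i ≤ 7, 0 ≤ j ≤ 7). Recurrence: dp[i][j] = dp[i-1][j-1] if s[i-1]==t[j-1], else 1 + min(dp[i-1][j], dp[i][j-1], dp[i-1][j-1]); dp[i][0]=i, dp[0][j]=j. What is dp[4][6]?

   ''  G  A  A  A  T  T  G
''  0  1  2  3  4  5  6  7
 T  1  1  2  3  4  4  5  6
 C  2  2  2  3  4  5  5  6
 A  3  3  2  2  3  4  5  6
 T  4  4  3  3  3  3  4  5
 C  5  5  4  4  4  4  4  5
 C  6  6  5  5  5  5  5  5
 C  7  7  6  6  6  6  6  6

4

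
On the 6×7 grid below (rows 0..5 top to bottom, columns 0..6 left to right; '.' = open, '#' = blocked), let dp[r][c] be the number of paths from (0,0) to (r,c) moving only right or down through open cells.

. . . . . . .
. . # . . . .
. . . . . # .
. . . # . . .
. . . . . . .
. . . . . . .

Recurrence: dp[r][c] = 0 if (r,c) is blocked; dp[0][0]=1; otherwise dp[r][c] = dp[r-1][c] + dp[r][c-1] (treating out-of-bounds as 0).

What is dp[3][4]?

6

r\c   0   1   2   3   4   5   6
  0   1   1   1   1   1   1   1
  1   1   2   0   1   2   3   4
  2   1   3   3   4   6   0   4
  3   1   4   7   0   6   6  10
  4   1   5  12  12  18  24  34
  5   1   6  18  30  48  72 106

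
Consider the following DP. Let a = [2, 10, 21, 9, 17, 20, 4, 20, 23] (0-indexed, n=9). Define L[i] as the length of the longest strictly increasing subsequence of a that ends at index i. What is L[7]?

4

   i    0    1    2    3    4    5    6    7    8
a[i]    2   10   21    9   17   20    4   20   23
L[i]    1    2    3    2    3    4    2    4    5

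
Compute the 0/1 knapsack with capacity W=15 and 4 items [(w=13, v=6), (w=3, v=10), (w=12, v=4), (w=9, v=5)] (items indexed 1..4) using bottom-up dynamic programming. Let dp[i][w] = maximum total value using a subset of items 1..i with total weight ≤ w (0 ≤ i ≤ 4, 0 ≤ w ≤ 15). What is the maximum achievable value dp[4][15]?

i\w   0   1   2   3   4   5   6   7   8   9  10  11  12  13  14  15
  0   0   0   0   0   0   0   0   0   0   0   0   0   0   0   0   0
  1   0   0   0   0   0   0   0   0   0   0   0   0   0   6   6   6
  2   0   0   0  10  10  10  10  10  10  10  10  10  10  10  10  10
  3   0   0   0  10  10  10  10  10  10  10  10  10  10  10  10  14
  4   0   0   0  10  10  10  10  10  10  10  10  10  15  15  15  15

15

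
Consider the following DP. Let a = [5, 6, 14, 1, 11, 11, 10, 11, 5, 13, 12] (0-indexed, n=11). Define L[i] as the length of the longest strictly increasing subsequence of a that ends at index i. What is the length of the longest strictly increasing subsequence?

5

   i    0    1    2    3    4    5    6    7    8    9   10
a[i]    5    6   14    1   11   11   10   11    5   13   12
L[i]    1    2    3    1    3    3    3    4    2    5    5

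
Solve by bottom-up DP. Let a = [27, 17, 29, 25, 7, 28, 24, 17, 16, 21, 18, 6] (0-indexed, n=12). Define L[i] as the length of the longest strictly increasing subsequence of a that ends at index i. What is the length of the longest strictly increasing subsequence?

3

   i    0    1    2    3    4    5    6    7    8    9   10   11
a[i]   27   17   29   25    7   28   24   17   16   21   18    6
L[i]    1    1    2    2    1    3    2    2    2    3    3    1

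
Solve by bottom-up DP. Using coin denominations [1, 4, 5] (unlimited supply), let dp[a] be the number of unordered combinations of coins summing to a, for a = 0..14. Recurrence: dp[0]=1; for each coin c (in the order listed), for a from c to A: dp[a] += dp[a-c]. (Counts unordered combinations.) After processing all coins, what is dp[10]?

after  coin     0     1     2     3     4     5     6     7     8     9    10    11    12    13    14
          1     1     1     1     1     1     1     1     1     1     1     1     1     1     1     1
          4     1     1     1     1     2     2     2     2     3     3     3     3     4     4     4
          5     1     1     1     1     2     3     3     3     4     5     6     6     7     8     9

6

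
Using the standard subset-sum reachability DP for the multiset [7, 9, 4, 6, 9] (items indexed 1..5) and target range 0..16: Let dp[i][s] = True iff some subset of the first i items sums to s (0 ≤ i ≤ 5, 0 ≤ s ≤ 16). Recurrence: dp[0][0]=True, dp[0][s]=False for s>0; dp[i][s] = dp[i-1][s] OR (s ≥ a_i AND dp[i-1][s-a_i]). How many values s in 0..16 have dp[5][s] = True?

i\s   0   1   2   3   4   5   6   7   8   9  10  11  12  13  14  15  16
  0   T   F   F   F   F   F   F   F   F   F   F   F   F   F   F   F   F
  1   T   F   F   F   F   F   F   T   F   F   F   F   F   F   F   F   F
  2   T   F   F   F   F   F   F   T   F   T   F   F   F   F   F   F   T
  3   T   F   F   F   T   F   F   T   F   T   F   T   F   T   F   F   T
  4   T   F   F   F   T   F   T   T   F   T   T   T   F   T   F   T   T
  5   T   F   F   F   T   F   T   T   F   T   T   T   F   T   F   T   T

10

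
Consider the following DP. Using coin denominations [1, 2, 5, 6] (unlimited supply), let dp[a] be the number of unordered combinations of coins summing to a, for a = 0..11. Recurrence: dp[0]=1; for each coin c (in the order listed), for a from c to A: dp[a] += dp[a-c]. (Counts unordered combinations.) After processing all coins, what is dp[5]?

after  coin     0     1     2     3     4     5     6     7     8     9    10    11
          1     1     1     1     1     1     1     1     1     1     1     1     1
          2     1     1     2     2     3     3     4     4     5     5     6     6
          5     1     1     2     2     3     4     5     6     7     8    10    11
          6     1     1     2     2     3     4     6     7     9    10    13    15

4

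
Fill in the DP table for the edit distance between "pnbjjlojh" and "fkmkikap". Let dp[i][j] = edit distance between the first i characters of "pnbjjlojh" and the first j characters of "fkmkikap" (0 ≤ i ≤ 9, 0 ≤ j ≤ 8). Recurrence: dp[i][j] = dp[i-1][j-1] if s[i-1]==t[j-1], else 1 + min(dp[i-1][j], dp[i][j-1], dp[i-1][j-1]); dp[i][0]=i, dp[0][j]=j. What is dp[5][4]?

5

   ''  f  k  m  k  i  k  a  p
''  0  1  2  3  4  5  6  7  8
 p  1  1  2  3  4  5  6  7  7
 n  2  2  2  3  4  5  6  7  8
 b  3  3  3  3  4  5  6  7  8
 j  4  4  4  4  4  5  6  7  8
 j  5  5  5  5  5  5  6  7  8
 l  6  6  6  6  6  6  6  7  8
 o  7  7  7  7  7  7  7  7  8
 j  8  8  8  8  8  8  8  8  8
 h  9  9  9  9  9  9  9  9  9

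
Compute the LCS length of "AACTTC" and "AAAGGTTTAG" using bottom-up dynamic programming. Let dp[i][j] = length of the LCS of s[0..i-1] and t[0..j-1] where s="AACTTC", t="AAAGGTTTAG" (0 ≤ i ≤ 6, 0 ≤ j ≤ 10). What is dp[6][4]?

   ''  A  A  A  G  G  T  T  T  A  G
''  0  0  0  0  0  0  0  0  0  0  0
 A  0  1  1  1  1  1  1  1  1  1  1
 A  0  1  2  2  2  2  2  2  2  2  2
 C  0  1  2  2  2  2  2  2  2  2  2
 T  0  1  2  2  2  2  3  3  3  3  3
 T  0  1  2  2  2  2  3  4  4  4  4
 C  0  1  2  2  2  2  3  4  4  4  4

2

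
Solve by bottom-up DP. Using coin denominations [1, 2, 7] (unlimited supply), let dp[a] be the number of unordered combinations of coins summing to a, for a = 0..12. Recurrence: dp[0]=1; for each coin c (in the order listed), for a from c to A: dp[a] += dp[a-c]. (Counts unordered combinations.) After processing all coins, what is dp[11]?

9

after  coin     0     1     2     3     4     5     6     7     8     9    10    11    12
          1     1     1     1     1     1     1     1     1     1     1     1     1     1
          2     1     1     2     2     3     3     4     4     5     5     6     6     7
          7     1     1     2     2     3     3     4     5     6     7     8     9    10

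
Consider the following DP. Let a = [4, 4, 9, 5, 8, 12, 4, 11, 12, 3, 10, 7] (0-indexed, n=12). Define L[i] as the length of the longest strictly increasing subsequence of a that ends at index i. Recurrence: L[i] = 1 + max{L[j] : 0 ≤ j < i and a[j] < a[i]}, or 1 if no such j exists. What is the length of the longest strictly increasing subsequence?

   i    0    1    2    3    4    5    6    7    8    9   10   11
a[i]    4    4    9    5    8   12    4   11   12    3   10    7
L[i]    1    1    2    2    3    4    1    4    5    1    4    3

5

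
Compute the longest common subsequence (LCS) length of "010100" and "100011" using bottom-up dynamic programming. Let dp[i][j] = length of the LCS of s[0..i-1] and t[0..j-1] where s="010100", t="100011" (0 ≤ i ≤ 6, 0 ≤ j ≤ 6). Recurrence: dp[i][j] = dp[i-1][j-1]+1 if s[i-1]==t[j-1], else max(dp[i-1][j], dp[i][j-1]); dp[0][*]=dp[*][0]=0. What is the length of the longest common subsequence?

   ''  1  0  0  0  1  1
''  0  0  0  0  0  0  0
 0  0  0  1  1  1  1  1
 1  0  1  1  1  1  2  2
 0  0  1  2  2  2  2  2
 1  0  1  2  2  2  3  3
 0  0  1  2  3  3  3  3
 0  0  1  2  3  4  4  4

4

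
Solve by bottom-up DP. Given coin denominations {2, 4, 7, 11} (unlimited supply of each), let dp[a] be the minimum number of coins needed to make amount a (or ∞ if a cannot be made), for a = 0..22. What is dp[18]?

 a  0  1  2  3  4  5  6  7  8  9 10 11 12 13 14 15 16 17 18 19 20 21 22
dp  0  -  1  -  1  -  2  1  2  2  3  1  3  2  2  2  3  3  2  3  3  3  2
(- denotes ∞ / unreachable)

2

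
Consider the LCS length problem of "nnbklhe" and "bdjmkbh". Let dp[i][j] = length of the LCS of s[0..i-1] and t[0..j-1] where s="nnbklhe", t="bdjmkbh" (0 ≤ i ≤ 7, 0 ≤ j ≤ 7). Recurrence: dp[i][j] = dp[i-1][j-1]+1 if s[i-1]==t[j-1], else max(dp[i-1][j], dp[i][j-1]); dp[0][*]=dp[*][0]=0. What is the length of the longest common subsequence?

3

   ''  b  d  j  m  k  b  h
''  0  0  0  0  0  0  0  0
 n  0  0  0  0  0  0  0  0
 n  0  0  0  0  0  0  0  0
 b  0  1  1  1  1  1  1  1
 k  0  1  1  1  1  2  2  2
 l  0  1  1  1  1  2  2  2
 h  0  1  1  1  1  2  2  3
 e  0  1  1  1  1  2  2  3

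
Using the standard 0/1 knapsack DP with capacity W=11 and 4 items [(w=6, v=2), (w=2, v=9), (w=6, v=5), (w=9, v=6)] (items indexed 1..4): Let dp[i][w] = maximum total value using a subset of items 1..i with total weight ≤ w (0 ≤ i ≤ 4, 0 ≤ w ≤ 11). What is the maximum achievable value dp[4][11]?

i\w   0   1   2   3   4   5   6   7   8   9  10  11
  0   0   0   0   0   0   0   0   0   0   0   0   0
  1   0   0   0   0   0   0   2   2   2   2   2   2
  2   0   0   9   9   9   9   9   9  11  11  11  11
  3   0   0   9   9   9   9   9   9  14  14  14  14
  4   0   0   9   9   9   9   9   9  14  14  14  15

15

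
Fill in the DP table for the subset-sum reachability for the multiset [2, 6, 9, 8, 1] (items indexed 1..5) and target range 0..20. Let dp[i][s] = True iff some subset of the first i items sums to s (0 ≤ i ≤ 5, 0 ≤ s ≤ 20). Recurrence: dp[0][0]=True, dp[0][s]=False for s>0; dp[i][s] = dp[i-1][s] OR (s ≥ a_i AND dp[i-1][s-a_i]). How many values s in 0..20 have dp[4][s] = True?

i\s   0   1   2   3   4   5   6   7   8   9  10  11  12  13  14  15  16  17  18  19  20
  0   T   F   F   F   F   F   F   F   F   F   F   F   F   F   F   F   F   F   F   F   F
  1   T   F   T   F   F   F   F   F   F   F   F   F   F   F   F   F   F   F   F   F   F
  2   T   F   T   F   F   F   T   F   T   F   F   F   F   F   F   F   F   F   F   F   F
  3   T   F   T   F   F   F   T   F   T   T   F   T   F   F   F   T   F   T   F   F   F
  4   T   F   T   F   F   F   T   F   T   T   T   T   F   F   T   T   T   T   F   T   F
  5   T   T   T   T   F   F   T   T   T   T   T   T   T   F   T   T   T   T   T   T   T

12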